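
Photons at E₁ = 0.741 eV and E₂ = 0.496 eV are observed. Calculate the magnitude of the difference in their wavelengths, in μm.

Using λ = hc/E: λ₁ = 1.673 × 10^-6 m, λ₂ = 2.500 × 10^-6 m.
|Δλ| = |1.673 × 10^-6 − 2.500 × 10^-6| = 8.26 × 10^-7 m = 0.826 μm.

0.826 μm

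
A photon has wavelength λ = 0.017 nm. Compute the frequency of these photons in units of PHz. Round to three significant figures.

(c = 2.99792458 × 10^8 m/s.)
Convert to SI: λ = 0.017 nm = 1.7 × 10^-11 m.
Apply f = c/λ: f = 1.763 × 10^19 Hz.
Converting to PHz: f = 17630 PHz ≈ 1.76 × 10^4 PHz.

1.76 × 10^4 PHz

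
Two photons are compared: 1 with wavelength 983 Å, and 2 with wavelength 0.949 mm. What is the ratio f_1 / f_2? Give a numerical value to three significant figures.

9650

f_1 = 3.050 × 10^15 Hz (from wavelength = 983 Å, via f = c/λ).
f_2 = 3.159 × 10^11 Hz (from wavelength = 0.949 mm, via f = c/λ).
Ratio = 3.050 × 10^15 / 3.159 × 10^11 = 9650.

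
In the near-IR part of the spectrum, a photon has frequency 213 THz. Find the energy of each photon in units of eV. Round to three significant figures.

0.881 eV

(h = 6.62607015e-34 J·s, 1 eV = 1.602176634e-19 J.)
Convert to SI: f = 213 THz = 2.13e14 Hz.
Apply E = hf: E = 1.411e-19 J.
Converting to eV: E = 0.8809 eV ≈ 0.881 eV.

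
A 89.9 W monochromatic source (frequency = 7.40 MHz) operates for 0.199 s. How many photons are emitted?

Total energy: E_total = P·t = 89.9 × 0.199 = 17.89 J.
Per-photon energy: E = 4.903 × 10^-27 J.
N = E_total / E_photon = 3.65 × 10^27.

3.65 × 10^27 photons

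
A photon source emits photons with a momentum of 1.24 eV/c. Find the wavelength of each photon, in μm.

1.00 μm

Use h = 6.62607015e-34 J·s, c = 2.99792458e8 m/s, 1 eV = 1.602176634e-19 J.
First convert: p = 1.24 eV/c = 6.6269e-28 kg·m/s.
The photon relation is λ = h/p, giving λ = 9.999e-7 m.
Converting to μm: λ = 0.9999 μm ≈ 1.00 μm.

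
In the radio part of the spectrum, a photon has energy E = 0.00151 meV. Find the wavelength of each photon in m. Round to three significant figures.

Use h = 6.62607015 × 10^-34 J·s, c = 2.99792458 × 10^8 m/s, 1 eV = 1.602176634 × 10^-19 J.
Convert to SI: E = 0.00151 meV = 2.4193 × 10^-25 J.
The photon relation is λ = hc/E, giving λ = 0.8211 m.
So λ ≈ 0.821 m.

0.821 m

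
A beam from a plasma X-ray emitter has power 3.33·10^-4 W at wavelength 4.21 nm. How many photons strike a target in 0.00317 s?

2.24·10^10 photons

Total energy: E_total = P·t = 3.33·10^-4 × 0.00317 = 1.056·10^-6 J.
Per-photon energy: E = 4.718·10^-17 J.
N = E_total / E_photon = 2.24·10^10.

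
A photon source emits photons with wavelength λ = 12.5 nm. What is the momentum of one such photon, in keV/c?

0.0992 keV/c

(h = 6.62607015e-34 J·s, c = 2.99792458e8 m/s, 1 eV = 1.602176634e-19 J.)
First convert: λ = 12.5 nm = 1.25e-8 m.
The photon relation is p = h/λ, giving p = 5.301e-26 kg·m/s.
Converting to keV/c: p = 0.09919 keV/c ≈ 0.0992 keV/c.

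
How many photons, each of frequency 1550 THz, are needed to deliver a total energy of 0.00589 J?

Per-photon energy: E = 1.027·10^-18 J (from frequency = 1550 THz).
N = E_total / E_photon = 0.00589 J / 1.027·10^-18 J = 5.73·10^15.

5.73·10^15 photons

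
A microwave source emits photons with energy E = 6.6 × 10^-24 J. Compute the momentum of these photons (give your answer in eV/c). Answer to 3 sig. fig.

Since p = E/c for a photon, p = 2.202 × 10^-32 kg·m/s.
Converting to eV/c: p = 4.119 × 10^-5 eV/c ≈ 4.12 × 10^-5 eV/c.

4.12 × 10^-5 eV/c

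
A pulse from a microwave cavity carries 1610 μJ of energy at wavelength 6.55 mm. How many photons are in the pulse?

5.31e19 photons

Per-photon energy: E = 3.033e-23 J (from wavelength = 6.55 mm).
N = E_total / E_photon = 0.00161 J / 3.033e-23 J = 5.31e19.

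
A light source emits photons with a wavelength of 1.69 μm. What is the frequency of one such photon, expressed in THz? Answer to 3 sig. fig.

Use c = 2.99792458 × 10^8 m/s.
Convert to SI: λ = 1.69 μm = 1.69 × 10^-6 m.
The photon relation is f = c/λ, giving f = 1.774 × 10^14 Hz.
Converting to THz: f = 177.4 THz ≈ 177 THz.

177 THz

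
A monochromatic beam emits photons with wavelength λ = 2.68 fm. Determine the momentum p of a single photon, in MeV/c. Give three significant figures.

Take h = 6.62607015 × 10^-34 J·s, c = 2.99792458 × 10^8 m/s, 1 eV = 1.602176634 × 10^-19 J.
In SI units: λ = 2.68 fm = 2.68 × 10^-15 m.
Since p = h/λ for a photon, p = 2.472 × 10^-19 kg·m/s.
Converting to MeV/c: p = 462.6 MeV/c ≈ 463 MeV/c.

463 MeV/c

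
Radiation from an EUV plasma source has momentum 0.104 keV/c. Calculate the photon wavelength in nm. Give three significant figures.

11.9 nm

(h = 6.62607015e-34 J·s, c = 2.99792458e8 m/s, 1 eV = 1.602176634e-19 J.)
First convert: p = 0.104 keV/c = 5.5581e-26 kg·m/s.
For a photon λ = h/p, so λ = 1.192e-8 m.
Converting to nm: λ = 11.92 nm ≈ 11.9 nm.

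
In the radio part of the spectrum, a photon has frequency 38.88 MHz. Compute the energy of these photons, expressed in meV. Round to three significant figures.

1.61 × 10^-4 meV

(h = 6.62607015 × 10^-34 J·s, 1 eV = 1.602176634 × 10^-19 J.)
In SI units: f = 38.88 MHz = 3.888 × 10^7 Hz.
Since E = hf for a photon, E = 2.576 × 10^-26 J.
Converting to meV: E = 1.608 × 10^-4 meV ≈ 1.61 × 10^-4 meV.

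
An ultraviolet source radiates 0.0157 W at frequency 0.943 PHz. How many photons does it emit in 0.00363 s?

Total energy: E_total = P·t = 0.0157 × 0.00363 = 5.699·10^-5 J.
Per-photon energy: E = 6.248·10^-19 J.
N = E_total / E_photon = 9.12·10^13.

9.12·10^13 photons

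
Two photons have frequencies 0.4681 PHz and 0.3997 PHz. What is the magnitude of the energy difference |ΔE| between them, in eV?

0.283 eV

Using E = hf: E₁ = 3.1017e-19 J, E₂ = 2.6484e-19 J.
|ΔE| = |3.1017e-19 − 2.6484e-19| = 4.53e-20 J = 0.283 eV.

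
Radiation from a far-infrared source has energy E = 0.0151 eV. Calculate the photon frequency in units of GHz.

3650 GHz

Take h = 6.62607015 × 10^-34 J·s, 1 eV = 1.602176634 × 10^-19 J.
In SI units: E = 0.0151 eV = 2.4193 × 10^-21 J.
The photon relation is f = E/h, giving f = 3.651 × 10^12 Hz.
Converting to GHz: f = 3651 GHz ≈ 3650 GHz.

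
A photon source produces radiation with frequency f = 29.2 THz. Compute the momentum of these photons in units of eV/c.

0.121 eV/c

First convert: f = 29.2 THz = 2.92e13 Hz.
For a photon p = hf/c, so p = 6.454e-29 kg·m/s.
Converting to eV/c: p = 0.1208 eV/c ≈ 0.121 eV/c.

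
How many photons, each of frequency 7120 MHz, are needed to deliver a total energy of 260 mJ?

Per-photon energy: E = 4.718 × 10^-24 J (from frequency = 7120 MHz).
N = E_total / E_photon = 0.260 J / 4.718 × 10^-24 J = 5.51 × 10^22.

5.51 × 10^22 photons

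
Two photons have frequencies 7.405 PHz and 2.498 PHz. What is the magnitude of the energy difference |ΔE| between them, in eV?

Using E = hf: E₁ = 4.9066e-18 J, E₂ = 1.6552e-18 J.
|ΔE| = |4.9066e-18 − 1.6552e-18| = 3.25e-18 J = 20.3 eV.

20.3 eV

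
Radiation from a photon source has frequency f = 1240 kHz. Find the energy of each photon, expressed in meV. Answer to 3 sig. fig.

5.13e-6 meV

Take h = 6.62607015e-34 J·s, 1 eV = 1.602176634e-19 J.
In SI units: f = 1240 kHz = 1.24e6 Hz.
Apply E = hf: E = 8.216e-28 J.
Converting to meV: E = 5.128e-6 meV ≈ 5.13e-6 meV.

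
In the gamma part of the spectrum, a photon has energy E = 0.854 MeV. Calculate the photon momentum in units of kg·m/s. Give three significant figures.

4.56e-22 kg·m/s

Take c = 2.99792458e8 m/s, 1 eV = 1.602176634e-19 J.
Convert to SI: E = 0.854 MeV = 1.3683e-13 J.
For a photon p = E/c, so p = 4.564e-22 kg·m/s.
So p ≈ 4.56e-22 kg·m/s.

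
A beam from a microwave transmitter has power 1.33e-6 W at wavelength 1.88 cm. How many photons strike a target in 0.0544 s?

6.85e15 photons

Total energy: E_total = P·t = 1.33e-6 × 0.0544 = 7.235e-8 J.
Per-photon energy: E = 1.057e-23 J.
N = E_total / E_photon = 6.85e15.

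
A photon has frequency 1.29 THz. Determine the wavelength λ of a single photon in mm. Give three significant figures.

0.232 mm

In SI units: f = 1.29 THz = 1.29 × 10^12 Hz.
For a photon λ = c/f, so λ = 2.324 × 10^-4 m.
Converting to mm: λ = 0.2324 mm ≈ 0.232 mm.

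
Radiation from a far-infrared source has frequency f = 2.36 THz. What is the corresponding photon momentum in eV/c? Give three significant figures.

In SI units: f = 2.36 THz = 2.36e12 Hz.
For a photon p = hf/c, so p = 5.216e-30 kg·m/s.
Converting to eV/c: p = 0.009760 eV/c ≈ 9.76e-3 eV/c.

9.76e-3 eV/c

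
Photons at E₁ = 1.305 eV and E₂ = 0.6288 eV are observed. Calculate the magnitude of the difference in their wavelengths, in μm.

1.02 μm

Using λ = hc/E: λ₁ = 9.5007 × 10^-7 m, λ₂ = 1.9718 × 10^-6 m.
|Δλ| = |9.5007 × 10^-7 − 1.9718 × 10^-6| = 1.02 × 10^-6 m = 1.02 μm.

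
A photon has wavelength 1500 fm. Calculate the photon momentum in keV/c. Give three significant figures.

(h = 6.62607015e-34 J·s, c = 2.99792458e8 m/s, 1 eV = 1.602176634e-19 J.)
First convert: λ = 1500 fm = 1.5e-12 m.
Since p = h/λ for a photon, p = 4.417e-22 kg·m/s.
Converting to keV/c: p = 826.6 keV/c ≈ 827 keV/c.

827 keV/c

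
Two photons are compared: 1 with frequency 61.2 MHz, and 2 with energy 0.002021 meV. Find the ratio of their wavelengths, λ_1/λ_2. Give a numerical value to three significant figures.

λ_1 = 4.899 m (from frequency = 61.2 MHz, via λ = c/f).
λ_2 = 0.6135 m (from energy = 0.002021 meV, via λ = hc/E).
Ratio = 4.899 / 0.6135 = 7.98.

7.98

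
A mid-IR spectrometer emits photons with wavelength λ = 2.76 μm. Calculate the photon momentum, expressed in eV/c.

0.449 eV/c

Convert to SI: λ = 2.76 μm = 2.76e-6 m.
Since p = h/λ for a photon, p = 2.401e-28 kg·m/s.
Converting to eV/c: p = 0.4492 eV/c ≈ 0.449 eV/c.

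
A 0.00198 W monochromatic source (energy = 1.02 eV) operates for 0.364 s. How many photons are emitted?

4.41e15 photons

Total energy: E_total = P·t = 0.00198 × 0.364 = 7.207e-4 J.
Per-photon energy: E = 1.634e-19 J.
N = E_total / E_photon = 4.41e15.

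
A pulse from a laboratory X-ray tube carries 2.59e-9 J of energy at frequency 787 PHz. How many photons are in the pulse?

4.97e6 photons

Per-photon energy: E = 5.215e-16 J (from frequency = 787 PHz).
N = E_total / E_photon = 2.59e-9 J / 5.215e-16 J = 4.97e6.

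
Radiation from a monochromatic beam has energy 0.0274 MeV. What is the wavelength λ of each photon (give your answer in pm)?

45.2 pm

In SI units: E = 0.0274 MeV = 4.3900 × 10^-15 J.
Since λ = hc/E for a photon, λ = 4.525 × 10^-11 m.
Converting to pm: λ = 45.25 pm ≈ 45.2 pm.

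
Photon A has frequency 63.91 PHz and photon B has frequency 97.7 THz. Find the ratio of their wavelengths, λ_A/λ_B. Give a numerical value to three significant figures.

1.53e-3

λ_A = 4.691e-9 m (from frequency = 63.91 PHz, via λ = c/f).
λ_B = 3.069e-6 m (from frequency = 97.7 THz, via λ = c/f).
Ratio = 4.691e-9 / 3.069e-6 = 1.53e-3.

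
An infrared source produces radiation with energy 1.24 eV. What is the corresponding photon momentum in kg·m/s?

6.63·10^-28 kg·m/s

Convert to SI: E = 1.24 eV = 1.9867·10^-19 J.
Apply p = E/c: p = 6.627·10^-28 kg·m/s.
So p ≈ 6.63·10^-28 kg·m/s.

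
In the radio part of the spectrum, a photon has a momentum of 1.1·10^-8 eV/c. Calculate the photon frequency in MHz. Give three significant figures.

Convert to SI: p = 1.1·10^-8 eV/c = 5.8787·10^-36 kg·m/s.
The photon relation is f = pc/h, giving f = 2.660·10^6 Hz.
Converting to MHz: f = 2.660 MHz ≈ 2.66 MHz.

2.66 MHz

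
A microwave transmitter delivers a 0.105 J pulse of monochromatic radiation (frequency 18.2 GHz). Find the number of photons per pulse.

8.71e21 photons

Per-photon energy: E = 1.206e-23 J (from frequency = 18.2 GHz).
N = E_total / E_photon = 0.105 J / 1.206e-23 J = 8.71e21.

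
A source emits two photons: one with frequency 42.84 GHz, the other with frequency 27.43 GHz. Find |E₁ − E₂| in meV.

Using E = hf: E₁ = 2.8386 × 10^-23 J, E₂ = 1.8175 × 10^-23 J.
|ΔE| = |2.8386 × 10^-23 − 1.8175 × 10^-23| = 1.02 × 10^-23 J = 0.0637 meV.

0.0637 meV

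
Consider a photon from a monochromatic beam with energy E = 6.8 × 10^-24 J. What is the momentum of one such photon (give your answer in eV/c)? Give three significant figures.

4.24 × 10^-5 eV/c

Use c = 2.99792458 × 10^8 m/s, 1 eV = 1.602176634 × 10^-19 J.
For a photon p = E/c, so p = 2.268 × 10^-32 kg·m/s.
Converting to eV/c: p = 4.244 × 10^-5 eV/c ≈ 4.24 × 10^-5 eV/c.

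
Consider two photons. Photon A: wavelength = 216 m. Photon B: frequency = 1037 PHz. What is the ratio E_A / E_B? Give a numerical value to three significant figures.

1.34e-12

E_A = 9.197e-28 J (from wavelength = 216 m, via E = hc/λ).
E_B = 6.871e-16 J (from frequency = 1037 PHz, via E = hf).
Ratio = 9.197e-28 / 6.871e-16 = 1.34e-12.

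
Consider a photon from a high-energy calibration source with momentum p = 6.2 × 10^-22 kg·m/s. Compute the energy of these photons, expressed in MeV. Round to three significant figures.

Since E = pc for a photon, E = 1.859 × 10^-13 J.
Converting to MeV: E = 1.160 MeV ≈ 1.16 MeV.

1.16 MeV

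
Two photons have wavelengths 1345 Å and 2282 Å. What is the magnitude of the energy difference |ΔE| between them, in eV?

3.79 eV

Using E = hc/λ: E₁ = 1.4769e-18 J, E₂ = 8.7048e-19 J.
|ΔE| = |1.4769e-18 − 8.7048e-19| = 6.06e-19 J = 3.79 eV.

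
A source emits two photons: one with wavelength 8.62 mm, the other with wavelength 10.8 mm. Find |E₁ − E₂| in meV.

Using E = hc/λ: E₁ = 2.304e-23 J, E₂ = 1.839e-23 J.
|ΔE| = |2.304e-23 − 1.839e-23| = 4.65e-24 J = 0.0290 meV.

0.0290 meV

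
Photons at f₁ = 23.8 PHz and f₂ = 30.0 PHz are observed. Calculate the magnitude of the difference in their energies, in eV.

25.6 eV

Using E = hf: E₁ = 1.577e-17 J, E₂ = 1.988e-17 J.
|ΔE| = |1.577e-17 − 1.988e-17| = 4.11e-18 J = 25.6 eV.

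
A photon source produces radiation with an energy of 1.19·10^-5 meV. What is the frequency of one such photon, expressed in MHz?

Use h = 6.62607015·10^-34 J·s, 1 eV = 1.602176634·10^-19 J.
Convert to SI: E = 1.19·10^-5 meV = 1.9066·10^-27 J.
Since f = E/h for a photon, f = 2.877·10^6 Hz.
Converting to MHz: f = 2.877 MHz ≈ 2.88 MHz.

2.88 MHz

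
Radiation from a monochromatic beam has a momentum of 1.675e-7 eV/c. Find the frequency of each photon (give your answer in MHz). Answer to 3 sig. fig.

40.5 MHz

Convert to SI: p = 1.675e-7 eV/c = 8.9517e-35 kg·m/s.
The photon relation is f = pc/h, giving f = 4.050e7 Hz.
Converting to MHz: f = 40.50 MHz ≈ 40.5 MHz.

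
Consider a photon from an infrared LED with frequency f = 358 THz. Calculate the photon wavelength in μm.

Convert to SI: f = 358 THz = 3.58 × 10^14 Hz.
For a photon λ = c/f, so λ = 8.374 × 10^-7 m.
Converting to μm: λ = 0.8374 μm ≈ 0.837 μm.

0.837 μm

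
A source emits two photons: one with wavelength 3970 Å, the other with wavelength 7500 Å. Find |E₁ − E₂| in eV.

Using E = hc/λ: E₁ = 5.004 × 10^-19 J, E₂ = 2.649 × 10^-19 J.
|ΔE| = |5.004 × 10^-19 − 2.649 × 10^-19| = 2.36 × 10^-19 J = 1.47 eV.

1.47 eV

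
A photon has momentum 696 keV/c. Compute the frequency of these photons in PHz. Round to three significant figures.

Take h = 6.62607015 × 10^-34 J·s, c = 2.99792458 × 10^8 m/s, 1 eV = 1.602176634 × 10^-19 J.
First convert: p = 696 keV/c = 3.7196 × 10^-22 kg·m/s.
Since f = pc/h for a photon, f = 1.683 × 10^20 Hz.
Converting to PHz: f = 168300 PHz ≈ 1.68 × 10^5 PHz.

1.68 × 10^5 PHz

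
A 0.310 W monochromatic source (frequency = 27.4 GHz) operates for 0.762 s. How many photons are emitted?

Total energy: E_total = P·t = 0.310 × 0.762 = 0.2362 J.
Per-photon energy: E = 1.816e-23 J.
N = E_total / E_photon = 1.30e22.

1.30e22 photons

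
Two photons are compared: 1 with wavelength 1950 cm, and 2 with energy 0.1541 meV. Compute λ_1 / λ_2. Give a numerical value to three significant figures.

2420

λ_1 = 19.50 m (from wavelength = 1950 cm, via λ given directly).
λ_2 = 0.008046 m (from energy = 0.1541 meV, via λ = hc/E).
Ratio = 19.50 / 0.008046 = 2420.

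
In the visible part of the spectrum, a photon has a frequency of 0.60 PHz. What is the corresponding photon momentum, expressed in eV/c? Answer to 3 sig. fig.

2.48 eV/c

Take h = 6.62607015 × 10^-34 J·s, c = 2.99792458 × 10^8 m/s, 1 eV = 1.602176634 × 10^-19 J.
In SI units: f = 0.60 PHz = 6.0 × 10^14 Hz.
For a photon p = hf/c, so p = 1.326 × 10^-27 kg·m/s.
Converting to eV/c: p = 2.481 eV/c ≈ 2.48 eV/c.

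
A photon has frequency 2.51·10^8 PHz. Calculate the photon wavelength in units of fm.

1.19 fm

In SI units: f = 2.51·10^8 PHz = 2.51·10^23 Hz.
The photon relation is λ = c/f, giving λ = 1.194·10^-15 m.
Converting to fm: λ = 1.194 fm ≈ 1.19 fm.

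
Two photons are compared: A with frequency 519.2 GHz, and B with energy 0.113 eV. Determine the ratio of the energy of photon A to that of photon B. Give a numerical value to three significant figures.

0.0190

E_A = 3.440e-22 J (from frequency = 519.2 GHz, via E = hf).
E_B = 1.810e-20 J (from energy = 0.113 eV, via E given directly).
Ratio = 3.440e-22 / 1.810e-20 = 0.0190.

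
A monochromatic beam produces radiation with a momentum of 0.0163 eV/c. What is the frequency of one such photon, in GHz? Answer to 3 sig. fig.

Take h = 6.62607015·10^-34 J·s, c = 2.99792458·10^8 m/s, 1 eV = 1.602176634·10^-19 J.
Convert to SI: p = 0.0163 eV/c = 8.7112·10^-30 kg·m/s.
The photon relation is f = pc/h, giving f = 3.941·10^12 Hz.
Converting to GHz: f = 3941 GHz ≈ 3940 GHz.

3940 GHz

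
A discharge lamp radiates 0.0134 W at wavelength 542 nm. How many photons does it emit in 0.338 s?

Total energy: E_total = P·t = 0.0134 × 0.338 = 0.004529 J.
Per-photon energy: E = 3.665e-19 J.
N = E_total / E_photon = 1.24e16.

1.24e16 photons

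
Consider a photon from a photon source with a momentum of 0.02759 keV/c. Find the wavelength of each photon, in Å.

449 Å

Use h = 6.62607015e-34 J·s, c = 2.99792458e8 m/s, 1 eV = 1.602176634e-19 J.
First convert: p = 0.02759 keV/c = 1.4745e-26 kg·m/s.
The photon relation is λ = h/p, giving λ = 4.494e-8 m.
Converting to Å: λ = 449.4 Å ≈ 449 Å.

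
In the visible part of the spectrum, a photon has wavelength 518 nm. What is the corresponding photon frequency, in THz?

Use c = 2.99792458 × 10^8 m/s.
In SI units: λ = 518 nm = 5.18 × 10^-7 m.
Since f = c/λ for a photon, f = 5.787 × 10^14 Hz.
Converting to THz: f = 578.7 THz ≈ 579 THz.

579 THz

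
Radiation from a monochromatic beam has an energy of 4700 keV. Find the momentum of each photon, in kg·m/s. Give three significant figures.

2.51e-21 kg·m/s

Convert to SI: E = 4700 keV = 7.5302e-13 J.
Apply p = E/c: p = 2.512e-21 kg·m/s.
So p ≈ 2.51e-21 kg·m/s.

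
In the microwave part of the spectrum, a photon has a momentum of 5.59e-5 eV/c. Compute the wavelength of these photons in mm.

(h = 6.62607015e-34 J·s, c = 2.99792458e8 m/s, 1 eV = 1.602176634e-19 J.)
First convert: p = 5.59e-5 eV/c = 2.9875e-32 kg·m/s.
Apply λ = h/p: λ = 0.02218 m.
Converting to mm: λ = 22.18 mm ≈ 22.2 mm.

22.2 mm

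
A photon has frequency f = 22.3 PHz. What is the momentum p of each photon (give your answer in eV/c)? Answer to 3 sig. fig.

92.2 eV/c

Take h = 6.62607015e-34 J·s, c = 2.99792458e8 m/s, 1 eV = 1.602176634e-19 J.
In SI units: f = 22.3 PHz = 2.23e16 Hz.
Since p = hf/c for a photon, p = 4.929e-26 kg·m/s.
Converting to eV/c: p = 92.23 eV/c ≈ 92.2 eV/c.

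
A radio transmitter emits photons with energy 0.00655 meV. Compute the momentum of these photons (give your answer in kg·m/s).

Use c = 2.99792458e8 m/s, 1 eV = 1.602176634e-19 J.
In SI units: E = 0.00655 meV = 1.0494e-24 J.
Since p = E/c for a photon, p = 3.501e-33 kg·m/s.
So p ≈ 3.50e-33 kg·m/s.

3.50e-33 kg·m/s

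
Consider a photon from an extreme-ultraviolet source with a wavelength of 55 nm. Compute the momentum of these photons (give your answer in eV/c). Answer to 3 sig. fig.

In SI units: λ = 55 nm = 5.5e-8 m.
Since p = h/λ for a photon, p = 1.205e-26 kg·m/s.
Converting to eV/c: p = 22.54 eV/c ≈ 22.5 eV/c.

22.5 eV/c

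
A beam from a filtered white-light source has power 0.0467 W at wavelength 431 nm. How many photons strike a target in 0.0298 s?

3.02e15 photons

Total energy: E_total = P·t = 0.0467 × 0.0298 = 0.001392 J.
Per-photon energy: E = 4.609e-19 J.
N = E_total / E_photon = 3.02e15.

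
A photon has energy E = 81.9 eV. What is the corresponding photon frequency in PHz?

Convert to SI: E = 81.9 eV = 1.3122e-17 J.
The photon relation is f = E/h, giving f = 1.980e16 Hz.
Converting to PHz: f = 19.80 PHz ≈ 19.8 PHz.

19.8 PHz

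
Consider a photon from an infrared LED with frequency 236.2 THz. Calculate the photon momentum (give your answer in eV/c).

Use h = 6.62607015e-34 J·s, c = 2.99792458e8 m/s, 1 eV = 1.602176634e-19 J.
First convert: f = 236.2 THz = 2.362e14 Hz.
For a photon p = hf/c, so p = 5.221e-28 kg·m/s.
Converting to eV/c: p = 0.9768 eV/c ≈ 0.977 eV/c.

0.977 eV/c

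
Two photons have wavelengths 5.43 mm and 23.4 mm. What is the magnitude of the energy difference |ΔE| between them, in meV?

0.175 meV

Using E = hc/λ: E₁ = 3.658e-23 J, E₂ = 8.489e-24 J.
|ΔE| = |3.658e-23 − 8.489e-24| = 2.81e-23 J = 0.175 meV.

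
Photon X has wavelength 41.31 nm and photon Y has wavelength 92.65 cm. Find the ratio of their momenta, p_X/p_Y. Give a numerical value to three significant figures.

2.24 × 10^7

p_X = 1.604 × 10^-26 kg·m/s (from wavelength = 41.31 nm, via p = h/λ).
p_Y = 7.152 × 10^-34 kg·m/s (from wavelength = 92.65 cm, via p = h/λ).
Ratio = 1.604 × 10^-26 / 7.152 × 10^-34 = 2.24 × 10^7.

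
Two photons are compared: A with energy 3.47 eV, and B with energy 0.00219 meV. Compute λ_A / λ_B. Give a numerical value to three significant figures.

λ_A = 3.573 × 10^-7 m (from energy = 3.47 eV, via λ = hc/E).
λ_B = 0.5661 m (from energy = 0.00219 meV, via λ = hc/E).
Ratio = 3.573 × 10^-7 / 0.5661 = 6.31 × 10^-7.

6.31 × 10^-7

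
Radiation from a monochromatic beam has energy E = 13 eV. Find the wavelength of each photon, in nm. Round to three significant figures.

Take h = 6.62607015e-34 J·s, c = 2.99792458e8 m/s, 1 eV = 1.602176634e-19 J.
First convert: E = 13 eV = 2.0828e-18 J.
For a photon λ = hc/E, so λ = 9.537e-8 m.
Converting to nm: λ = 95.37 nm ≈ 95.4 nm.

95.4 nm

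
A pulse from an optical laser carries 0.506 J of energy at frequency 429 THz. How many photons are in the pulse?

1.78 × 10^18 photons

Per-photon energy: E = 2.843 × 10^-19 J (from frequency = 429 THz).
N = E_total / E_photon = 0.506 J / 2.843 × 10^-19 J = 1.78 × 10^18.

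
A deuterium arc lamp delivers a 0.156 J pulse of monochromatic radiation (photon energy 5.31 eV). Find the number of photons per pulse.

1.83e17 photons

Per-photon energy: E = 8.508e-19 J (from energy = 5.31 eV).
N = E_total / E_photon = 0.156 J / 8.508e-19 J = 1.83e17.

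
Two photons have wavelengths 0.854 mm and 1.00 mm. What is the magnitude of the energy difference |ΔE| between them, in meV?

0.212 meV

Using E = hc/λ: E₁ = 2.326e-22 J, E₂ = 1.986e-22 J.
|ΔE| = |2.326e-22 − 1.986e-22| = 3.40e-23 J = 0.212 meV.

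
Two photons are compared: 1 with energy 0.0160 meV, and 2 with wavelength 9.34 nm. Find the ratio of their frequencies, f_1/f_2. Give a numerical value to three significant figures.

1.21 × 10^-7

f_1 = 3.869 × 10^9 Hz (from energy = 0.0160 meV, via f = E/h).
f_2 = 3.210 × 10^16 Hz (from wavelength = 9.34 nm, via f = c/λ).
Ratio = 3.869 × 10^9 / 3.210 × 10^16 = 1.21 × 10^-7.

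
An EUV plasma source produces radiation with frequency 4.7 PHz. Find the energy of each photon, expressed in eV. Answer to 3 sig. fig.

19.4 eV

Take h = 6.62607015·10^-34 J·s, 1 eV = 1.602176634·10^-19 J.
In SI units: f = 4.7 PHz = 4.7·10^15 Hz.
For a photon E = hf, so E = 3.114·10^-18 J.
Converting to eV: E = 19.44 eV ≈ 19.4 eV.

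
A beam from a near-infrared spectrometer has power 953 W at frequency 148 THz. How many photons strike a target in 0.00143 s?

1.39e19 photons

Total energy: E_total = P·t = 953 × 0.00143 = 1.363 J.
Per-photon energy: E = 9.807e-20 J.
N = E_total / E_photon = 1.39e19.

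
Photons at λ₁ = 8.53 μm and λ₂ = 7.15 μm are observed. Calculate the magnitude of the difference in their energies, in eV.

Using E = hc/λ: E₁ = 2.329 × 10^-20 J, E₂ = 2.778 × 10^-20 J.
|ΔE| = |2.329 × 10^-20 − 2.778 × 10^-20| = 4.49 × 10^-21 J = 0.0281 eV.

0.0281 eV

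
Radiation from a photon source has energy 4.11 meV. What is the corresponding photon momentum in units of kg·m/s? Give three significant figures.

2.20 × 10^-30 kg·m/s

First convert: E = 4.11 meV = 6.5849 × 10^-22 J.
The photon relation is p = E/c, giving p = 2.197 × 10^-30 kg·m/s.
So p ≈ 2.20 × 10^-30 kg·m/s.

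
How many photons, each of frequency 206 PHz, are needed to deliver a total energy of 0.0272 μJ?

1.99e8 photons

Per-photon energy: E = 1.365e-16 J (from frequency = 206 PHz).
N = E_total / E_photon = 2.72e-8 J / 1.365e-16 J = 1.99e8.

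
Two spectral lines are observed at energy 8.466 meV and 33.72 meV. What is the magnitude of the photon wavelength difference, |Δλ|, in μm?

110 μm

Using λ = hc/E: λ₁ = 1.4645 × 10^-4 m, λ₂ = 3.6769 × 10^-5 m.
|Δλ| = |1.4645 × 10^-4 − 3.6769 × 10^-5| = 1.10 × 10^-4 m = 110 μm.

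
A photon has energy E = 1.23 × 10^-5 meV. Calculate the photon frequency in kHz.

2970 kHz

In SI units: E = 1.23 × 10^-5 meV = 1.9707 × 10^-27 J.
Apply f = E/h: f = 2.974 × 10^6 Hz.
Converting to kHz: f = 2974 kHz ≈ 2970 kHz.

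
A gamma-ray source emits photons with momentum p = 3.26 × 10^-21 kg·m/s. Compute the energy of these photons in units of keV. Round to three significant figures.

(c = 2.99792458 × 10^8 m/s, 1 eV = 1.602176634 × 10^-19 J.)
Apply E = pc: E = 9.773 × 10^-13 J.
Converting to keV: E = 6100 keV ≈ 6100 keV.

6100 keV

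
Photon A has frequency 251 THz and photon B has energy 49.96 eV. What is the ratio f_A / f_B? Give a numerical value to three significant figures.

0.0208

f_A = 2.510e14 Hz (from frequency = 251 THz, via f given directly).
f_B = 1.208e16 Hz (from energy = 49.96 eV, via f = E/h).
Ratio = 2.510e14 / 1.208e16 = 0.0208.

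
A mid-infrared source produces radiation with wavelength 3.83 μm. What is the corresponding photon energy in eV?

0.324 eV

(h = 6.62607015 × 10^-34 J·s, c = 2.99792458 × 10^8 m/s, 1 eV = 1.602176634 × 10^-19 J.)
In SI units: λ = 3.83 μm = 3.83 × 10^-6 m.
The photon relation is E = hc/λ, giving E = 5.187 × 10^-20 J.
Converting to eV: E = 0.3237 eV ≈ 0.324 eV.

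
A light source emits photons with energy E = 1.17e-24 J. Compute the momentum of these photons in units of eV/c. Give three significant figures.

7.30e-6 eV/c

(c = 2.99792458e8 m/s, 1 eV = 1.602176634e-19 J.)
For a photon p = E/c, so p = 3.903e-33 kg·m/s.
Converting to eV/c: p = 7.303e-6 eV/c ≈ 7.30e-6 eV/c.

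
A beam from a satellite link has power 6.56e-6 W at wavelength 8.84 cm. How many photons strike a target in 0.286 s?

Total energy: E_total = P·t = 6.56e-6 × 0.286 = 1.876e-6 J.
Per-photon energy: E = 2.247e-24 J.
N = E_total / E_photon = 8.35e17.

8.35e17 photons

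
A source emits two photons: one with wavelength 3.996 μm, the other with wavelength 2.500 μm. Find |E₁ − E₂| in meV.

186 meV

Using E = hc/λ: E₁ = 4.9711 × 10^-20 J, E₂ = 7.9458 × 10^-20 J.
|ΔE| = |4.9711 × 10^-20 − 7.9458 × 10^-20| = 2.97 × 10^-20 J = 186 meV.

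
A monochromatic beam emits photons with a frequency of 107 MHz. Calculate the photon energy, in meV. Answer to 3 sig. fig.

Take h = 6.62607015 × 10^-34 J·s, 1 eV = 1.602176634 × 10^-19 J.
Convert to SI: f = 107 MHz = 1.07 × 10^8 Hz.
Apply E = hf: E = 7.090 × 10^-26 J.
Converting to meV: E = 4.425 × 10^-4 meV ≈ 4.43 × 10^-4 meV.

4.43 × 10^-4 meV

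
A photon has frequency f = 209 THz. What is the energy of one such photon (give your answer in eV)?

0.864 eV

First convert: f = 209 THz = 2.09e14 Hz.
For a photon E = hf, so E = 1.385e-19 J.
Converting to eV: E = 0.8644 eV ≈ 0.864 eV.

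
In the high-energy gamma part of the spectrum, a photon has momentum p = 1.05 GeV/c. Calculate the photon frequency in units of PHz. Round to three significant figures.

Take h = 6.62607015 × 10^-34 J·s, c = 2.99792458 × 10^8 m/s, 1 eV = 1.602176634 × 10^-19 J.
In SI units: p = 1.05 GeV/c = 5.6115 × 10^-19 kg·m/s.
The photon relation is f = pc/h, giving f = 2.539 × 10^23 Hz.
Converting to PHz: f = 2.539 × 10^8 PHz ≈ 2.54 × 10^8 PHz.

2.54 × 10^8 PHz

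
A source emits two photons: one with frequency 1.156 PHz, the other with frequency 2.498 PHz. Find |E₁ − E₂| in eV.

5.55 eV

Using E = hf: E₁ = 7.6597·10^-19 J, E₂ = 1.6552·10^-18 J.
|ΔE| = |7.6597·10^-19 − 1.6552·10^-18| = 8.89·10^-19 J = 5.55 eV.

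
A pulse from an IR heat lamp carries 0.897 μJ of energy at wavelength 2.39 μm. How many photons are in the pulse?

Per-photon energy: E = 8.311 × 10^-20 J (from wavelength = 2.39 μm).
N = E_total / E_photon = 8.97 × 10^-7 J / 8.311 × 10^-20 J = 1.08 × 10^13.

1.08 × 10^13 photons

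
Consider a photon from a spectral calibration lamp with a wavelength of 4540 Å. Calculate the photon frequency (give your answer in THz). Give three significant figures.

(c = 2.99792458 × 10^8 m/s.)
In SI units: λ = 4540 Å = 4.54 × 10^-7 m.
Apply f = c/λ: f = 6.603 × 10^14 Hz.
Converting to THz: f = 660.3 THz ≈ 660 THz.

660 THz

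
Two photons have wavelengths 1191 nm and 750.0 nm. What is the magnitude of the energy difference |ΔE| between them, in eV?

0.612 eV

Using E = hc/λ: E₁ = 1.6679·10^-19 J, E₂ = 2.6486·10^-19 J.
|ΔE| = |1.6679·10^-19 − 2.6486·10^-19| = 9.81·10^-20 J = 0.612 eV.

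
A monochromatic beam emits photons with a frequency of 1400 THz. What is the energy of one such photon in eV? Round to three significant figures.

Use h = 6.62607015e-34 J·s, 1 eV = 1.602176634e-19 J.
Convert to SI: f = 1400 THz = 1.4e15 Hz.
Since E = hf for a photon, E = 9.276e-19 J.
Converting to eV: E = 5.790 eV ≈ 5.79 eV.

5.79 eV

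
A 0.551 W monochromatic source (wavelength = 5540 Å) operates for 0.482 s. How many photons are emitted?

Total energy: E_total = P·t = 0.551 × 0.482 = 0.2656 J.
Per-photon energy: E = 3.586 × 10^-19 J.
N = E_total / E_photon = 7.41 × 10^17.

7.41 × 10^17 photons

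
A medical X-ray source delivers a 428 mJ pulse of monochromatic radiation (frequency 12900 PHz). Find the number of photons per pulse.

Per-photon energy: E = 8.548e-15 J (from frequency = 12900 PHz).
N = E_total / E_photon = 0.428 J / 8.548e-15 J = 5.01e13.

5.01e13 photons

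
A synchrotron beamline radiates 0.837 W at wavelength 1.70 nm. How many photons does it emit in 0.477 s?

Total energy: E_total = P·t = 0.837 × 0.477 = 0.3992 J.
Per-photon energy: E = 1.168e-16 J.
N = E_total / E_photon = 3.42e15.

3.42e15 photons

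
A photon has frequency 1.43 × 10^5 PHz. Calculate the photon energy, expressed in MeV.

Use h = 6.62607015 × 10^-34 J·s, 1 eV = 1.602176634 × 10^-19 J.
First convert: f = 1.43 × 10^5 PHz = 1.43 × 10^20 Hz.
Apply E = hf: E = 9.475 × 10^-14 J.
Converting to MeV: E = 0.5914 MeV ≈ 0.591 MeV.

0.591 MeV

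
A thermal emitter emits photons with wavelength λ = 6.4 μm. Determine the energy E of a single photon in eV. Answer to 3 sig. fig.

Take h = 6.62607015e-34 J·s, c = 2.99792458e8 m/s, 1 eV = 1.602176634e-19 J.
In SI units: λ = 6.4 μm = 6.4e-6 m.
Since E = hc/λ for a photon, E = 3.104e-20 J.
Converting to eV: E = 0.1937 eV ≈ 0.194 eV.

0.194 eV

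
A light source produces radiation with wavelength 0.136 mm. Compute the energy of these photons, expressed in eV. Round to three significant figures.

9.12 × 10^-3 eV

First convert: λ = 0.136 mm = 1.36 × 10^-4 m.
The photon relation is E = hc/λ, giving E = 1.461 × 10^-21 J.
Converting to eV: E = 0.009116 eV ≈ 9.12 × 10^-3 eV.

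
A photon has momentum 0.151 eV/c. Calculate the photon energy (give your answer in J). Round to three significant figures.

2.42 × 10^-20 J

Convert to SI: p = 0.151 eV/c = 8.0699 × 10^-29 kg·m/s.
Apply E = pc: E = 2.419 × 10^-20 J.
So E ≈ 2.42 × 10^-20 J.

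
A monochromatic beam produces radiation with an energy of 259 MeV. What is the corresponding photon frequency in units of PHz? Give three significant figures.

6.26e7 PHz

Convert to SI: E = 259 MeV = 4.1496e-11 J.
The photon relation is f = E/h, giving f = 6.263e22 Hz.
Converting to PHz: f = 6.263e7 PHz ≈ 6.26e7 PHz.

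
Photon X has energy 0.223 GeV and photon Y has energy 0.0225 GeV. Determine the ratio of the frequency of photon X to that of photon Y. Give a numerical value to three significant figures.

9.91

f_X = 5.392 × 10^22 Hz (from energy = 0.223 GeV, via f = E/h).
f_Y = 5.440 × 10^21 Hz (from energy = 0.0225 GeV, via f = E/h).
Ratio = 5.392 × 10^22 / 5.440 × 10^21 = 9.91.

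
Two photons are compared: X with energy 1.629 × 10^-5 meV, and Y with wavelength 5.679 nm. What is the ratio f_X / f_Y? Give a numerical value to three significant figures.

f_X = 3.939 × 10^6 Hz (from energy = 1.629 × 10^-5 meV, via f = E/h).
f_Y = 5.279 × 10^16 Hz (from wavelength = 5.679 nm, via f = c/λ).
Ratio = 3.939 × 10^6 / 5.279 × 10^16 = 7.46 × 10^-11.

7.46 × 10^-11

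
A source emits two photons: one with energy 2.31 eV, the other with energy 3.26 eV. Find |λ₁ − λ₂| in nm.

156 nm

Using λ = hc/E: λ₁ = 5.367 × 10^-7 m, λ₂ = 3.803 × 10^-7 m.
|Δλ| = |5.367 × 10^-7 − 3.803 × 10^-7| = 1.56 × 10^-7 m = 156 nm.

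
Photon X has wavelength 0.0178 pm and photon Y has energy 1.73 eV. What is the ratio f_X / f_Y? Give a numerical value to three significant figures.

4.03 × 10^7

f_X = 1.684 × 10^22 Hz (from wavelength = 0.0178 pm, via f = c/λ).
f_Y = 4.183 × 10^14 Hz (from energy = 1.73 eV, via f = E/h).
Ratio = 1.684 × 10^22 / 4.183 × 10^14 = 4.03 × 10^7.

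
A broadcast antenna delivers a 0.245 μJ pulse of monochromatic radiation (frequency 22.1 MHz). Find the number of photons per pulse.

1.67 × 10^19 photons

Per-photon energy: E = 1.464 × 10^-26 J (from frequency = 22.1 MHz).
N = E_total / E_photon = 2.45 × 10^-7 J / 1.464 × 10^-26 J = 1.67 × 10^19.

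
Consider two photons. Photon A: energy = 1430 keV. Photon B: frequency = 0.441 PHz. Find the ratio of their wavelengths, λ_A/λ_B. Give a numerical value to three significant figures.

1.28 × 10^-6

λ_A = 8.670 × 10^-13 m (from energy = 1430 keV, via λ = hc/E).
λ_B = 6.798 × 10^-7 m (from frequency = 0.441 PHz, via λ = c/f).
Ratio = 8.670 × 10^-13 / 6.798 × 10^-7 = 1.28 × 10^-6.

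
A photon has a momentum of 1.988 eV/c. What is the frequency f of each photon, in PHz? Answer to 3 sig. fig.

First convert: p = 1.988 eV/c = 1.0624·10^-27 kg·m/s.
The photon relation is f = pc/h, giving f = 4.807·10^14 Hz.
Converting to PHz: f = 0.4807 PHz ≈ 0.481 PHz.

0.481 PHz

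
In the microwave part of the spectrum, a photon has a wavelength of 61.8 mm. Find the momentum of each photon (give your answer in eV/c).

2.01·10^-5 eV/c

In SI units: λ = 61.8 mm = 0.0618 m.
The photon relation is p = h/λ, giving p = 1.072·10^-32 kg·m/s.
Converting to eV/c: p = 2.006·10^-5 eV/c ≈ 2.01·10^-5 eV/c.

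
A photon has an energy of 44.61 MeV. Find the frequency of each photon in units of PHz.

Use h = 6.62607015 × 10^-34 J·s, 1 eV = 1.602176634 × 10^-19 J.
In SI units: E = 44.61 MeV = 7.1473 × 10^-12 J.
Apply f = E/h: f = 1.079 × 10^22 Hz.
Converting to PHz: f = 1.079 × 10^7 PHz ≈ 1.08 × 10^7 PHz.

1.08 × 10^7 PHz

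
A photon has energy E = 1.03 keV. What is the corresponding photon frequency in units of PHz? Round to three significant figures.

First convert: E = 1.03 keV = 1.6502e-16 J.
The photon relation is f = E/h, giving f = 2.491e17 Hz.
Converting to PHz: f = 249.1 PHz ≈ 249 PHz.

249 PHz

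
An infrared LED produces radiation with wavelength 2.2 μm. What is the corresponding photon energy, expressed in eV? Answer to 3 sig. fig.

0.564 eV

Convert to SI: λ = 2.2 μm = 2.2 × 10^-6 m.
Apply E = hc/λ: E = 9.029 × 10^-20 J.
Converting to eV: E = 0.5636 eV ≈ 0.564 eV.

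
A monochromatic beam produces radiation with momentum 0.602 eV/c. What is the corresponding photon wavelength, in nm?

(h = 6.62607015 × 10^-34 J·s, c = 2.99792458 × 10^8 m/s, 1 eV = 1.602176634 × 10^-19 J.)
Convert to SI: p = 0.602 eV/c = 3.2173 × 10^-28 kg·m/s.
For a photon λ = h/p, so λ = 2.060 × 10^-6 m.
Converting to nm: λ = 2060 nm ≈ 2060 nm.

2060 nm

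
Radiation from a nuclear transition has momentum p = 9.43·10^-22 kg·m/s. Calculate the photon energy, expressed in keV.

1760 keV

Use c = 2.99792458·10^8 m/s, 1 eV = 1.602176634·10^-19 J.
Since E = pc for a photon, E = 2.827·10^-13 J.
Converting to keV: E = 1765 keV ≈ 1760 keV.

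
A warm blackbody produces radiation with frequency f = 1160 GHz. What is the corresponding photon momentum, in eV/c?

4.80e-3 eV/c

(h = 6.62607015e-34 J·s, c = 2.99792458e8 m/s, 1 eV = 1.602176634e-19 J.)
In SI units: f = 1160 GHz = 1.16e12 Hz.
Since p = hf/c for a photon, p = 2.564e-30 kg·m/s.
Converting to eV/c: p = 0.004797 eV/c ≈ 4.80e-3 eV/c.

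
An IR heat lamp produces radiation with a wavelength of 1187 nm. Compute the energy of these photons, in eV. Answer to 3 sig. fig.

1.04 eV

Take h = 6.62607015 × 10^-34 J·s, c = 2.99792458 × 10^8 m/s, 1 eV = 1.602176634 × 10^-19 J.
First convert: λ = 1187 nm = 1.187 × 10^-6 m.
Since E = hc/λ for a photon, E = 1.674 × 10^-19 J.
Converting to eV: E = 1.045 eV ≈ 1.04 eV.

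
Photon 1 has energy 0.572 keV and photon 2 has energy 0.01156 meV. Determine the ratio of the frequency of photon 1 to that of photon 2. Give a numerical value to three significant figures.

4.95e7

f_1 = 1.383e17 Hz (from energy = 0.572 keV, via f = E/h).
f_2 = 2.795e9 Hz (from energy = 0.01156 meV, via f = E/h).
Ratio = 1.383e17 / 2.795e9 = 4.95e7.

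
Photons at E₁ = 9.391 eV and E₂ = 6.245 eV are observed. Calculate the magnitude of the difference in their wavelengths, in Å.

665 Å

Using λ = hc/E: λ₁ = 1.3202·10^-7 m, λ₂ = 1.9853·10^-7 m.
|Δλ| = |1.3202·10^-7 − 1.9853·10^-7| = 6.65·10^-8 m = 665 Å.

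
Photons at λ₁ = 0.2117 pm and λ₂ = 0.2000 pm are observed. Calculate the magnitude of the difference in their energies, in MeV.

Using E = hc/λ: E₁ = 9.3833e-13 J, E₂ = 9.9322e-13 J.
|ΔE| = |9.3833e-13 − 9.9322e-13| = 5.49e-14 J = 0.343 MeV.

0.343 MeV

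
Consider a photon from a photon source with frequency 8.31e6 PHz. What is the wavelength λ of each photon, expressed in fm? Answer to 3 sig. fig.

Convert to SI: f = 8.31e6 PHz = 8.31e21 Hz.
Since λ = c/f for a photon, λ = 3.608e-14 m.
Converting to fm: λ = 36.08 fm ≈ 36.1 fm.

36.1 fm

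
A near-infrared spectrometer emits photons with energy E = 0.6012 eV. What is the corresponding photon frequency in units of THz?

Use h = 6.62607015e-34 J·s, 1 eV = 1.602176634e-19 J.
First convert: E = 0.6012 eV = 9.6323e-20 J.
Apply f = E/h: f = 1.454e14 Hz.
Converting to THz: f = 145.4 THz ≈ 145 THz.

145 THz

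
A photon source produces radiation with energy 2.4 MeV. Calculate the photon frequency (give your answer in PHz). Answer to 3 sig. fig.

5.80 × 10^5 PHz

(h = 6.62607015 × 10^-34 J·s, 1 eV = 1.602176634 × 10^-19 J.)
Convert to SI: E = 2.4 MeV = 3.8452 × 10^-13 J.
Apply f = E/h: f = 5.803 × 10^20 Hz.
Converting to PHz: f = 580300 PHz ≈ 5.80 × 10^5 PHz.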